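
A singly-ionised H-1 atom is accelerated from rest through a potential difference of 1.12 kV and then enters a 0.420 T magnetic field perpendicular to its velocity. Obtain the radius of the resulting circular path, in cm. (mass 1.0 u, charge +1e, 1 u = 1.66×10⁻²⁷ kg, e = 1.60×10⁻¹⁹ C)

The kinetic energy gained is K = qV = (1×1.60×10^-19)(1120) = 1.79×10^-16 J.
v = √(2K/m) = 4.65×10^5 m/s.
r = mv/(qB) = (1.66×10^-27)(4.65×10^5) / [(1×1.60×10^-19)(0.420)] = 0.0115 m.

r ≈ 1.15 cm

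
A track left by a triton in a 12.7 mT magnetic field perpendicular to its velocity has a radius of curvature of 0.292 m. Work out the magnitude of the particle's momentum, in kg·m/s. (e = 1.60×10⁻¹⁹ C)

p ≈ 5.93×10^-22 kg·m/s

Since qvB = mv²/r, the momentum p = mv = qBr.
p = (1×1.60×10^-19)(0.0127)(0.292) = 5.93×10^-22 kg·m/s.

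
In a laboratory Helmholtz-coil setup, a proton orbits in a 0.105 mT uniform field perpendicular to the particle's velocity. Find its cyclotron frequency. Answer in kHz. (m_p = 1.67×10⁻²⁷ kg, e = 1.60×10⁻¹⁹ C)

f ≈ 1.60 kHz

f = qB/(2πm) = (1×1.60×10^-19)(1.05×10^-4) / [2π(1.67×10^-27)] = 1600 Hz.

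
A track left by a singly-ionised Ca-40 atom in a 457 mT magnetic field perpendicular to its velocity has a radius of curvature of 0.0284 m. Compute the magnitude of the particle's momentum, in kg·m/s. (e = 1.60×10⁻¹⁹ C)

p ≈ 2.08×10^-21 kg·m/s

Since qvB = mv²/r, the momentum p = mv = qBr.
p = (1×1.60×10^-19)(0.457)(0.0284) = 2.08×10^-21 kg·m/s.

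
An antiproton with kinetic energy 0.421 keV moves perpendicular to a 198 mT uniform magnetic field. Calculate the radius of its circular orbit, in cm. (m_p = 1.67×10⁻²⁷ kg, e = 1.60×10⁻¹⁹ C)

r ≈ 1.50 cm

Convert the energy: K = 0.421 keV = 6.74×10^-17 J.
v = √(2K/m) = √(2·6.74×10^-17/1.67×10^-27) = 2.84×10^5 m/s.
r = mv/(qB) = (1.67×10^-27)(2.84×10^5) / [(1×1.60×10^-19)(0.198)] = 0.0150 m.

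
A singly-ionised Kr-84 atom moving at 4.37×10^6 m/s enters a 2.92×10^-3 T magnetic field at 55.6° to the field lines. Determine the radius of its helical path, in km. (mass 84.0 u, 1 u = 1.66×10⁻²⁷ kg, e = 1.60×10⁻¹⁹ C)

Only the perpendicular component v⊥ = v sin55.6° = 3.61×10^6 m/s is bent by the field.
r = m v⊥ /(qB) = (1.39×10^-25)(3.61×10^6) / [(1×1.60×10^-19)(2.92×10^-3)] = 1080 m.

r ≈ 1.08 km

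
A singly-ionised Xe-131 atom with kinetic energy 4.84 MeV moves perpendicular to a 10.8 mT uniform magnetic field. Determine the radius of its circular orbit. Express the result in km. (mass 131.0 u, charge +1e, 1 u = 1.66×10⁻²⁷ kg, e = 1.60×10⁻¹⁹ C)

r ≈ 0.336 km

Convert the energy: K = 4.84 MeV = 7.74×10^-13 J.
v = √(2K/m) = √(2·7.74×10^-13/2.17×10^-25) = 2.67×10^6 m/s.
r = mv/(qB) = (2.17×10^-25)(2.67×10^6) / [(1×1.60×10^-19)(0.0108)] = 336 m.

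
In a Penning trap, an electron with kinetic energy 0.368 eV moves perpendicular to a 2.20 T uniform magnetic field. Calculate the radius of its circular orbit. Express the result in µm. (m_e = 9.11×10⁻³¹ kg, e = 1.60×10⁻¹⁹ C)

Convert the energy: K = 0.368 eV = 5.89×10^-20 J.
v = √(2K/m) = √(2·5.89×10^-20/9.11×10^-31) = 3.60×10^5 m/s.
r = mv/(qB) = (9.11×10^-31)(3.60×10^5) / [(1×1.60×10^-19)(2.20)] = 9.30×10^-7 m.

r ≈ 0.930 µm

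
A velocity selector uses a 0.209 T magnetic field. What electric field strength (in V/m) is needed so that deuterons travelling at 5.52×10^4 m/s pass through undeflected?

E ≈ 1.15×10^4 V/m

qE = qvB ⇒ E = vB = (5.52×10^4)(0.209) = 1.15×10^4 V/m.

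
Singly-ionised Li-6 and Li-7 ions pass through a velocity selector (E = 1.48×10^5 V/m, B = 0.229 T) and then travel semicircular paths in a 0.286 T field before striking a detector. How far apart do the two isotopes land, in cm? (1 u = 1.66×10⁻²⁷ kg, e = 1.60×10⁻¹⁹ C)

Both emerge at v = E/B₁ = 6.46×10^5 m/s.
r = mv/(qB₂), so r₁ = 0.1407 m and r₂ = 0.1641 m, giving Δr = 0.0234 m.
After a semicircle each ion lands a diameter 2r from the entry slit, so the separation is 2Δr = 0.0469 m.

Δd ≈ 4.69 cm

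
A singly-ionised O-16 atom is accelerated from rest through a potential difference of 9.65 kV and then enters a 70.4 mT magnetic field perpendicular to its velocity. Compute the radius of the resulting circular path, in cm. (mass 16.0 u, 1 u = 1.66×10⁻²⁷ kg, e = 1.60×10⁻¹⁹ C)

The kinetic energy gained is K = qV = (1×1.60×10^-19)(9650) = 1.54×10^-15 J.
v = √(2K/m) = 3.41×10^5 m/s.
r = mv/(qB) = (2.66×10^-26)(3.41×10^5) / [(1×1.60×10^-19)(0.0704)] = 0.804 m.

r ≈ 80.4 cm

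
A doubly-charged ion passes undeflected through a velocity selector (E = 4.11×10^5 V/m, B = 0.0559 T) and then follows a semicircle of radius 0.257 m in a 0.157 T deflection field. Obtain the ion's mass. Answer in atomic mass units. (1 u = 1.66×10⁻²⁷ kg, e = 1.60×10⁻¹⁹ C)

v = E/B₁ = 7.35×10^6 m/s.
From r = mv/(qB₂), m = qB₂r/v = (2×1.60×10^-19)(0.157)(0.257) / (7.35×10^6) = 1.76×10^-27 kg.
In atomic mass units: m = 1.76×10^-27 / 1.66×10^-27 = 1.06 u.

m ≈ 1.06 u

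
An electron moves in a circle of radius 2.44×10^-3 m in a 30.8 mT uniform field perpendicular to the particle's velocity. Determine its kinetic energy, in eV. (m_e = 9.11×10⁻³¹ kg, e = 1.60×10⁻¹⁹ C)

v = qBr/m = (1×1.60×10^-19)(0.0308)(2.44×10^-3) / (9.11×10^-31) = 1.32×10^7 m/s.
K = ½mv² = 0.5·(9.11×10^-31)·(1.32×10^7)² = 7.94×10^-17 J = 496 eV.

K ≈ 496 eV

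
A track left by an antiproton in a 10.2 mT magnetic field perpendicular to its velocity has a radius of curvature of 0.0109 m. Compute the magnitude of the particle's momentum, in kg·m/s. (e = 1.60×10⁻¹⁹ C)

Since qvB = mv²/r, the momentum p = mv = qBr.
p = (1×1.60×10^-19)(0.0102)(0.0109) = 1.78×10^-23 kg·m/s.

p ≈ 1.78×10^-23 kg·m/s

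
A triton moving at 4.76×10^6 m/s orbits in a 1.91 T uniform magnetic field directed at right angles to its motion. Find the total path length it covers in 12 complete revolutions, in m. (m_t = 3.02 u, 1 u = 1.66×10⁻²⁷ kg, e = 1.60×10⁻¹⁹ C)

r = mv/(qB) = 0.0781 m, so one revolution covers 2πr = 0.491 m.
In 12 revolutions: L = 12·2πr = 5.89 m.

L ≈ 5.89 m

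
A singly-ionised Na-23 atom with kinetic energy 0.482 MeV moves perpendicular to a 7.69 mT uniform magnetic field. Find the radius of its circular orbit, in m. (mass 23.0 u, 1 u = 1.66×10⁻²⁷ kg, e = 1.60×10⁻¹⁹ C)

Convert the energy: K = 0.482 MeV = 7.71×10^-14 J.
v = √(2K/m) = √(2·7.71×10^-14/3.82×10^-26) = 2.01×10^6 m/s.
r = mv/(qB) = (3.82×10^-26)(2.01×10^6) / [(1×1.60×10^-19)(7.69×10^-3)] = 62.4 m.

r ≈ 62.4 m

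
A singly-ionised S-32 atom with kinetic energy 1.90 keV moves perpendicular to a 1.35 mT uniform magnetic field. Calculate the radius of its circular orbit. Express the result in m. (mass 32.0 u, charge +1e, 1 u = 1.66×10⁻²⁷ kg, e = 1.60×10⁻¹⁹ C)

r ≈ 26.3 m

Convert the energy: K = 1.90 keV = 3.04×10^-16 J.
v = √(2K/m) = √(2·3.04×10^-16/5.31×10^-26) = 1.07×10^5 m/s.
r = mv/(qB) = (5.31×10^-26)(1.07×10^5) / [(1×1.60×10^-19)(1.35×10^-3)] = 26.3 m.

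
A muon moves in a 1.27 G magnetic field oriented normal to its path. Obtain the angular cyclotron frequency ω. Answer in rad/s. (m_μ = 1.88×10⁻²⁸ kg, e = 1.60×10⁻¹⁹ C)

ω = qB/m = (1×1.60×10^-19)(1.27×10^-4) / (1.88×10^-28) = 1.08×10^5 rad/s.

ω ≈ 1.08×10^5 rad/s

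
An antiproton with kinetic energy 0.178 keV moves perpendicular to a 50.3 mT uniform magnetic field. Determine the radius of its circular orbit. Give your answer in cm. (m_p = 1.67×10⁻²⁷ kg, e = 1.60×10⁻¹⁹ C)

Convert the energy: K = 0.178 keV = 2.85×10^-17 J.
v = √(2K/m) = √(2·2.85×10^-17/1.67×10^-27) = 1.85×10^5 m/s.
r = mv/(qB) = (1.67×10^-27)(1.85×10^5) / [(1×1.60×10^-19)(0.0503)] = 0.0383 m.

r ≈ 3.83 cm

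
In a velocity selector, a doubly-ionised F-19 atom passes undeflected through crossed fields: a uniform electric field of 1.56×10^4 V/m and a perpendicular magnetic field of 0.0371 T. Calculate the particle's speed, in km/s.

v ≈ 420 km/s

For zero net force, qE = qvB, so v = E/B.
v = (1.56×10^4) / (0.0371) = 4.20×10^5 m/s.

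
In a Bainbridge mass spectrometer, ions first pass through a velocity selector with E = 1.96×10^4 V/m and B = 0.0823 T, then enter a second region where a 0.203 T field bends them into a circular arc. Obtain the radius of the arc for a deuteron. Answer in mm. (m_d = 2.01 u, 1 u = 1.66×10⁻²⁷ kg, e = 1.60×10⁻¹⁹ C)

The selector passes v = E/B = 1.96×10^4/0.0823 = 2.38×10^5 m/s.
In the deflection region, r = mv/(qB₂) = (3.34×10^-27)(2.38×10^5) / [(1×1.60×10^-19)(0.203)] = 0.0245 m.

r ≈ 24.5 mm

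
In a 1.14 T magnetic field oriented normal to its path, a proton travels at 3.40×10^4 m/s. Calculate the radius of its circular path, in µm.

The magnetic force provides the centripetal force: qvB = mv²/r, so r = mv/(qB).
r = (1.67×10^-27 kg)(3.40×10^4 m/s) / [(1×1.60×10^-19 C)(1.14 T)] = 3.11×10^-4 m.

r ≈ 311 µm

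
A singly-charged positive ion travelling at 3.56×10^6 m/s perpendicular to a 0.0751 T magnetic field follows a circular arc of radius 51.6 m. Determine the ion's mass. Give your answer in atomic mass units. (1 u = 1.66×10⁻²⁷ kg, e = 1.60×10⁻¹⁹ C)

qvB = mv²/r ⇒ m = qBr/v.
m = (1×1.60×10^-19)(0.0751)(51.6) / (3.56×10^6) = 1.74×10^-25 kg = 105 u.

m ≈ 105 u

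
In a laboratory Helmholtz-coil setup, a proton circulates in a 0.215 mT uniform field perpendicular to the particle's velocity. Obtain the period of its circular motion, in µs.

T ≈ 305 µs

The cyclotron period is independent of speed: T = 2πm/(qB).
T = 2π(1.67×10^-27) / [(1×1.60×10^-19)(2.15×10^-4)] = 3.05×10^-4 s.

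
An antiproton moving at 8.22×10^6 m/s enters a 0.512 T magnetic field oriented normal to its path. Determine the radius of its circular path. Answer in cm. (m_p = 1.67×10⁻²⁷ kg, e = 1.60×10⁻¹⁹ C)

r ≈ 16.8 cm

The magnetic force provides the centripetal force: qvB = mv²/r, so r = mv/(qB).
r = (1.67×10^-27 kg)(8.22×10^6 m/s) / [(1×1.60×10^-19 C)(0.512 T)] = 0.168 m.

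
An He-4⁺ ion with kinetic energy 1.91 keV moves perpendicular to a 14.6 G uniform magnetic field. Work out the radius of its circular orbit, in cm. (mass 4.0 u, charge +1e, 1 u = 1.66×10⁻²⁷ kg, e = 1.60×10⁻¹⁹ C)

Convert the energy: K = 1.91 keV = 3.06×10^-16 J.
v = √(2K/m) = √(2·3.06×10^-16/6.64×10^-27) = 3.03×10^5 m/s.
r = mv/(qB) = (6.64×10^-27)(3.03×10^5) / [(1×1.60×10^-19)(1.46×10^-3)] = 8.62 m.

r ≈ 862 cm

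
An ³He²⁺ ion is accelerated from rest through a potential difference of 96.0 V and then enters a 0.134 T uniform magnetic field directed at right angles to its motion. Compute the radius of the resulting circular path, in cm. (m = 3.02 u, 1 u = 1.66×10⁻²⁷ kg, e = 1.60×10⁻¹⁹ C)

The kinetic energy gained is K = qV = (2×1.60×10^-19)(96.0) = 3.07×10^-17 J.
v = √(2K/m) = 1.11×10^5 m/s.
r = mv/(qB) = (5.01×10^-27)(1.11×10^5) / [(2×1.60×10^-19)(0.134)] = 0.0129 m.

r ≈ 1.29 cm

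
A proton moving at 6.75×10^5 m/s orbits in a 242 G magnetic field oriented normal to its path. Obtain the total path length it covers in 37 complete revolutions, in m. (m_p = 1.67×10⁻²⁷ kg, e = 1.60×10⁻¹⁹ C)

r = mv/(qB) = 0.291 m, so one revolution covers 2πr = 1.83 m.
In 37 revolutions: L = 37·2πr = 67.7 m.

L ≈ 67.7 m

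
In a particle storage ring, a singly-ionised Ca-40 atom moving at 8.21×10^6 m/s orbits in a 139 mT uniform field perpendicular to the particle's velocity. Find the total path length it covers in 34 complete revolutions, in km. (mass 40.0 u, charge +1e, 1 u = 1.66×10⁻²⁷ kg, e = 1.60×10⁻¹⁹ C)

L ≈ 5.24 km

r = mv/(qB) = 24.5 m, so one revolution covers 2πr = 154 m.
In 34 revolutions: L = 34·2πr = 5240 m.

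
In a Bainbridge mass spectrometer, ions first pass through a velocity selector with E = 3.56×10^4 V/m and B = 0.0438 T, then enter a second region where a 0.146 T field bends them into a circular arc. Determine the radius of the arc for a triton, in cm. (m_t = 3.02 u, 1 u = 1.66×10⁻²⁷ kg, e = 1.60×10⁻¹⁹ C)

The selector passes v = E/B = 3.56×10^4/0.0438 = 8.13×10^5 m/s.
In the deflection region, r = mv/(qB₂) = (5.01×10^-27)(8.13×10^5) / [(1×1.60×10^-19)(0.146)] = 0.174 m.

r ≈ 17.4 cm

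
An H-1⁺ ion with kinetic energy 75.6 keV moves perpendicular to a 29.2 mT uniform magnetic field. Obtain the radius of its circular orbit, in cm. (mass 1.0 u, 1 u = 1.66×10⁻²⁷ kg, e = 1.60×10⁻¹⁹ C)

Convert the energy: K = 75.6 keV = 1.21×10^-14 J.
v = √(2K/m) = √(2·1.21×10^-14/1.66×10^-27) = 3.82×10^6 m/s.
r = mv/(qB) = (1.66×10^-27)(3.82×10^6) / [(1×1.60×10^-19)(0.0292)] = 1.36 m.

r ≈ 136 cm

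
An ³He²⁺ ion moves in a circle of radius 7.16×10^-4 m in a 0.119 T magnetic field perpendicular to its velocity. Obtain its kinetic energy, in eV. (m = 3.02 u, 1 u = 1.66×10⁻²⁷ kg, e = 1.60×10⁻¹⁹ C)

v = qBr/m = (2×1.60×10^-19)(0.119)(7.16×10^-4) / (5.01×10^-27) = 5440 m/s.
K = ½mv² = 0.5·(5.01×10^-27)·(5440)² = 7.41×10^-20 J = 0.463 eV.

K ≈ 0.463 eV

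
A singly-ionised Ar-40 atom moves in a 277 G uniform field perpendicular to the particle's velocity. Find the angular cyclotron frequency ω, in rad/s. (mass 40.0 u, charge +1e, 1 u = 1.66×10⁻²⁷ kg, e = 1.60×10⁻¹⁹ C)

ω = qB/m = (1×1.60×10^-19)(0.0277) / (6.64×10^-26) = 6.67×10^4 rad/s.

ω ≈ 6.67×10^4 rad/s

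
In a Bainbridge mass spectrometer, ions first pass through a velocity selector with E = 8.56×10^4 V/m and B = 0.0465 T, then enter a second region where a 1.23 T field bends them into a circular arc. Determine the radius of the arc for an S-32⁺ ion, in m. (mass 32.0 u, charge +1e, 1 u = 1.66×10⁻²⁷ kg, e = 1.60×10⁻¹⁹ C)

r ≈ 0.497 m

The selector passes v = E/B = 8.56×10^4/0.0465 = 1.84×10^6 m/s.
In the deflection region, r = mv/(qB₂) = (5.31×10^-26)(1.84×10^6) / [(1×1.60×10^-19)(1.23)] = 0.497 m.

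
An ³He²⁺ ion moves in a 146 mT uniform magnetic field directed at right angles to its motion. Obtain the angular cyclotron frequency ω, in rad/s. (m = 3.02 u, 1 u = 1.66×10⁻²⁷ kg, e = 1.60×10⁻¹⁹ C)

ω ≈ 9.32×10^6 rad/s

ω = qB/m = (2×1.60×10^-19)(0.146) / (5.01×10^-27) = 9.32×10^6 rad/s.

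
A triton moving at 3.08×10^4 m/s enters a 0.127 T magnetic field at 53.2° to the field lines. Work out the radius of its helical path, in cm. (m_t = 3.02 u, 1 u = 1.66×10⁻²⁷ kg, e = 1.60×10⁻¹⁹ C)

r ≈ 0.608 cm

Only the perpendicular component v⊥ = v sin53.2° = 2.47×10^4 m/s is bent by the field.
r = m v⊥ /(qB) = (5.01×10^-27)(2.47×10^4) / [(1×1.60×10^-19)(0.127)] = 6.08×10^-3 m.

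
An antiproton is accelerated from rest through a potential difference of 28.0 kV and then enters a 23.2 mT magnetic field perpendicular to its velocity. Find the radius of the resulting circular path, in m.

r ≈ 1.04 m

The kinetic energy gained is K = qV = (1×1.60×10^-19)(2.80×10^4) = 4.48×10^-15 J.
v = √(2K/m) = 2.32×10^6 m/s.
r = mv/(qB) = (1.67×10^-27)(2.32×10^6) / [(1×1.60×10^-19)(0.0232)] = 1.04 m.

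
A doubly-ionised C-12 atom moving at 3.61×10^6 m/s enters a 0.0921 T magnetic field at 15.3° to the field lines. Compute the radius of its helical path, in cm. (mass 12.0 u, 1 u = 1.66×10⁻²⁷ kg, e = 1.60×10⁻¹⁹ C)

r ≈ 64.4 cm

Only the perpendicular component v⊥ = v sin15.3° = 9.53×10^5 m/s is bent by the field.
r = m v⊥ /(qB) = (1.99×10^-26)(9.53×10^5) / [(2×1.60×10^-19)(0.0921)] = 0.644 m.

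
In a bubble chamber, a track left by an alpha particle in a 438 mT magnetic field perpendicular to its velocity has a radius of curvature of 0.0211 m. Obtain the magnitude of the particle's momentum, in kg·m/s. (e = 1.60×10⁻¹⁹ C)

p ≈ 2.96×10^-21 kg·m/s

Since qvB = mv²/r, the momentum p = mv = qBr.
p = (2×1.60×10^-19)(0.438)(0.0211) = 2.96×10^-21 kg·m/s.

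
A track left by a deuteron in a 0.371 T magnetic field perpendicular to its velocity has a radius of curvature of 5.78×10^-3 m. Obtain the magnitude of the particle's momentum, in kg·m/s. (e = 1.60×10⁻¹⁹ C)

p ≈ 3.43×10^-22 kg·m/s

Since qvB = mv²/r, the momentum p = mv = qBr.
p = (1×1.60×10^-19)(0.371)(5.78×10^-3) = 3.43×10^-22 kg·m/s.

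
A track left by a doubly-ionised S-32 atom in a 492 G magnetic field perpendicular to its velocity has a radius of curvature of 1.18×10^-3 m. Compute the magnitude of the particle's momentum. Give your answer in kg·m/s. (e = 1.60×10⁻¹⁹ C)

Since qvB = mv²/r, the momentum p = mv = qBr.
p = (2×1.60×10^-19)(0.0492)(1.18×10^-3) = 1.86×10^-23 kg·m/s.

p ≈ 1.86×10^-23 kg·m/s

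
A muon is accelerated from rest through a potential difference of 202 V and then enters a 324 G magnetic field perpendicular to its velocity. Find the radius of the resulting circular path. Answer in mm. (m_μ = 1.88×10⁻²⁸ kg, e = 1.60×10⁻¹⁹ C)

The kinetic energy gained is K = qV = (1×1.60×10^-19)(202) = 3.23×10^-17 J.
v = √(2K/m) = 5.86×10^5 m/s.
r = mv/(qB) = (1.88×10^-28)(5.86×10^5) / [(1×1.60×10^-19)(0.0324)] = 0.0213 m.

r ≈ 21.3 mm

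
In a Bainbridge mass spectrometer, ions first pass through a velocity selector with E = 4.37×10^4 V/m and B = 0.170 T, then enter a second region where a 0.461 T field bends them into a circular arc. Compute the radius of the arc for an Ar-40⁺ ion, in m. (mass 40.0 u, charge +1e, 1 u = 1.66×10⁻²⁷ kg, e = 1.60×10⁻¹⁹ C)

The selector passes v = E/B = 4.37×10^4/0.170 = 2.57×10^5 m/s.
In the deflection region, r = mv/(qB₂) = (6.64×10^-26)(2.57×10^5) / [(1×1.60×10^-19)(0.461)] = 0.231 m.

r ≈ 0.231 m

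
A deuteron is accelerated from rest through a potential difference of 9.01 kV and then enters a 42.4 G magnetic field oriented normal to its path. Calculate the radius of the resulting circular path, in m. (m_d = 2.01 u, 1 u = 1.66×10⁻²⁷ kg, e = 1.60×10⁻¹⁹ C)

The kinetic energy gained is K = qV = (1×1.60×10^-19)(9010) = 1.44×10^-15 J.
v = √(2K/m) = 9.30×10^5 m/s.
r = mv/(qB) = (3.34×10^-27)(9.30×10^5) / [(1×1.60×10^-19)(4.24×10^-3)] = 4.57 m.

r ≈ 4.57 m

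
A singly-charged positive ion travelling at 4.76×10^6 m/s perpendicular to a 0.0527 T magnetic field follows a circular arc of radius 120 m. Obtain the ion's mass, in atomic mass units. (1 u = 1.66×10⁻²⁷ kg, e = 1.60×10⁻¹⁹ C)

qvB = mv²/r ⇒ m = qBr/v.
m = (1×1.60×10^-19)(0.0527)(120) / (4.76×10^6) = 2.13×10^-25 kg = 128 u.

m ≈ 128 u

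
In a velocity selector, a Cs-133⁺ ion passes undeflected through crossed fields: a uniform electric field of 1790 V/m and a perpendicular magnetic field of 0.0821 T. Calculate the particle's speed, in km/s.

For zero net force, qE = qvB, so v = E/B.
v = (1790) / (0.0821) = 2.18×10^4 m/s.

v ≈ 21.8 km/s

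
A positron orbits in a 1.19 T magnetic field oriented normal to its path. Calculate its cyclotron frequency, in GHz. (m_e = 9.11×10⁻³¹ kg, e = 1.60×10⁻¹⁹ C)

f = qB/(2πm) = (1×1.60×10^-19)(1.19) / [2π(9.11×10^-31)] = 3.33×10^10 Hz.

f ≈ 33.3 GHz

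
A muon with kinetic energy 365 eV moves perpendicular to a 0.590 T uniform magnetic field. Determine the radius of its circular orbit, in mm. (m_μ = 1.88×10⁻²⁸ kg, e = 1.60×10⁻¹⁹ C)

r ≈ 1.57 mm

Convert the energy: K = 365 eV = 5.84×10^-17 J.
v = √(2K/m) = √(2·5.84×10^-17/1.88×10^-28) = 7.88×10^5 m/s.
r = mv/(qB) = (1.88×10^-28)(7.88×10^5) / [(1×1.60×10^-19)(0.590)] = 1.57×10^-3 m.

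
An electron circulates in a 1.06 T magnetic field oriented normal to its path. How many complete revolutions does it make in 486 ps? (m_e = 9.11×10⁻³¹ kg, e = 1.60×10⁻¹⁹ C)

T = 2πm/(qB) = 2π(9.11×10^-31) / [(1×1.60×10^-19)(1.06)] = 3.3750×10^-11 s.
N = t/T = 4.86×10^-10 / 3.3750×10^-11 ≈ 14.40, so 14 complete revolutions.

N = 14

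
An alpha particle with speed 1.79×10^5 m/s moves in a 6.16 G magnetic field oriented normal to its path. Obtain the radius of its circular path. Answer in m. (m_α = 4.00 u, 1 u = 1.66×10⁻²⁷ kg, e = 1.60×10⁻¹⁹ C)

r ≈ 6.03 m

The magnetic force provides the centripetal force: qvB = mv²/r, so r = mv/(qB).
r = (6.64×10^-27 kg)(1.79×10^5 m/s) / [(2×1.60×10^-19 C)(6.16×10^-4 T)] = 6.03 m.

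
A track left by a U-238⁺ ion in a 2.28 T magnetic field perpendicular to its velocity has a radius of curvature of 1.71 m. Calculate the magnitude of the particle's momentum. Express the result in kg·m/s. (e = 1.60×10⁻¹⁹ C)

p ≈ 6.24×10^-19 kg·m/s

Since qvB = mv²/r, the momentum p = mv = qBr.
p = (1×1.60×10^-19)(2.28)(1.71) = 6.24×10^-19 kg·m/s.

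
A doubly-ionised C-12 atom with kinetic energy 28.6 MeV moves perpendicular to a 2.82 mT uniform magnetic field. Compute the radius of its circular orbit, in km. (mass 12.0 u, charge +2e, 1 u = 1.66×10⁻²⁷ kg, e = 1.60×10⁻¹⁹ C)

r ≈ 0.473 km

Convert the energy: K = 28.6 MeV = 4.58×10^-12 J.
v = √(2K/m) = √(2·4.58×10^-12/1.99×10^-26) = 2.14×10^7 m/s.
r = mv/(qB) = (1.99×10^-26)(2.14×10^7) / [(2×1.60×10^-19)(2.82×10^-3)] = 473 m.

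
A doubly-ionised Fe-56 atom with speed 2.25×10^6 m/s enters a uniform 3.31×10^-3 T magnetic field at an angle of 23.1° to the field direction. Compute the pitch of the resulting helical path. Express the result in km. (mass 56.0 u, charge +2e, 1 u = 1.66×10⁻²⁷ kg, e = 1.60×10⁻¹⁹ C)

pitch ≈ 1.14 km

The velocity component along B is v∥ = v cos23.1° = 2.07×10^6 m/s.
The cyclotron period T = 2πm/(qB) = 5.51×10^-4 s is set by m, q, B alone.
Pitch = v∥·T = (2.07×10^6)(5.51×10^-4) = 1140 m.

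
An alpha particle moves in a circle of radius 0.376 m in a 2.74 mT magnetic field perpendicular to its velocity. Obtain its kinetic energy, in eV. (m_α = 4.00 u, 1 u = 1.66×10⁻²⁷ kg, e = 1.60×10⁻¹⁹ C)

v = qBr/m = (2×1.60×10^-19)(2.74×10^-3)(0.376) / (6.64×10^-27) = 4.97×10^4 m/s.
K = ½mv² = 0.5·(6.64×10^-27)·(4.97×10^4)² = 8.18×10^-18 J = 51.2 eV.

K ≈ 51.2 eV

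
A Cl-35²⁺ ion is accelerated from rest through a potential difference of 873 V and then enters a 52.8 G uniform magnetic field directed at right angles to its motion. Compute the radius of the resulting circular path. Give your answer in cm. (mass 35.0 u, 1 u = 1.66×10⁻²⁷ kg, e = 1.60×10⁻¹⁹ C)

The kinetic energy gained is K = qV = (2×1.60×10^-19)(873) = 2.79×10^-16 J.
v = √(2K/m) = 9.81×10^4 m/s.
r = mv/(qB) = (5.81×10^-26)(9.81×10^4) / [(2×1.60×10^-19)(5.28×10^-3)] = 3.37 m.

r ≈ 337 cm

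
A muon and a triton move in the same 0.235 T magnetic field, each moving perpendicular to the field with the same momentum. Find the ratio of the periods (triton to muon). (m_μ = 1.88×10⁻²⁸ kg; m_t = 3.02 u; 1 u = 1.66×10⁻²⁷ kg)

T = 2πm/(qB) is independent of speed, so T₂/T₁ = (m₂/q₂)/(m₁/q₁).
T_{triton}/T_{muon} = (5.01×10^-27/1e) / (1.88×10^-28/1e) = 26.7.

ratio ≈ 26.7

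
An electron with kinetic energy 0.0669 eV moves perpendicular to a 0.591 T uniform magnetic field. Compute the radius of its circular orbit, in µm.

Convert the energy: K = 0.0669 eV = 1.07×10^-20 J.
v = √(2K/m) = √(2·1.07×10^-20/9.11×10^-31) = 1.53×10^5 m/s.
r = mv/(qB) = (9.11×10^-31)(1.53×10^5) / [(1×1.60×10^-19)(0.591)] = 1.48×10^-6 m.

r ≈ 1.48 µm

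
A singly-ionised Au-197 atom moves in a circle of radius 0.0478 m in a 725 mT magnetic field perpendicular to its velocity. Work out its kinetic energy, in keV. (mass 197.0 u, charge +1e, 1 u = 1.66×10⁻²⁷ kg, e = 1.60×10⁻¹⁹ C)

K ≈ 0.294 keV

v = qBr/m = (1×1.60×10^-19)(0.725)(0.0478) / (3.27×10^-25) = 1.70×10^4 m/s.
K = ½mv² = 0.5·(3.27×10^-25)·(1.70×10^4)² = 4.70×10^-17 J = 0.294 keV.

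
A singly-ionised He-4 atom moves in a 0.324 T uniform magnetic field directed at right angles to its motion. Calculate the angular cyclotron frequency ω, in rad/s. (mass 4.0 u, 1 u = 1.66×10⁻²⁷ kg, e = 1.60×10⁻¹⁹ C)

ω = qB/m = (1×1.60×10^-19)(0.324) / (6.64×10^-27) = 7.81×10^6 rad/s.

ω ≈ 7.81×10^6 rad/s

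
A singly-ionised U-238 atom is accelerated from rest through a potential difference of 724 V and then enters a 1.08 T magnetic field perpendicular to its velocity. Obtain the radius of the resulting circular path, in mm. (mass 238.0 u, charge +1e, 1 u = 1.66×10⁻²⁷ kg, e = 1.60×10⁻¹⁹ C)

The kinetic energy gained is K = qV = (1×1.60×10^-19)(724) = 1.16×10^-16 J.
v = √(2K/m) = 2.42×10^4 m/s.
r = mv/(qB) = (3.95×10^-25)(2.42×10^4) / [(1×1.60×10^-19)(1.08)] = 0.0554 m.

r ≈ 55.4 mm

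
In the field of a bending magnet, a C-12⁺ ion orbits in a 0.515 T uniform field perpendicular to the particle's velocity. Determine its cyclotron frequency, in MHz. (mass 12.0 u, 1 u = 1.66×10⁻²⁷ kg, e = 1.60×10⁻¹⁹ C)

f ≈ 0.658 MHz

f = qB/(2πm) = (1×1.60×10^-19)(0.515) / [2π(1.99×10^-26)] = 6.58×10^5 Hz.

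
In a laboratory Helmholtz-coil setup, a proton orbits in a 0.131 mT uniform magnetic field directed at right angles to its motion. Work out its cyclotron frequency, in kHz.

f = qB/(2πm) = (1×1.60×10^-19)(1.31×10^-4) / [2π(1.67×10^-27)] = 2000 Hz.

f ≈ 2.00 kHz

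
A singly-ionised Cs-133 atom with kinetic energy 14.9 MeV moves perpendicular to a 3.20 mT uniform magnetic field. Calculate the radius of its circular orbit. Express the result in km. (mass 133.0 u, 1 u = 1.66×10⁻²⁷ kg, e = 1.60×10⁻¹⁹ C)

Convert the energy: K = 14.9 MeV = 2.38×10^-12 J.
v = √(2K/m) = √(2·2.38×10^-12/2.21×10^-25) = 4.65×10^6 m/s.
r = mv/(qB) = (2.21×10^-25)(4.65×10^6) / [(1×1.60×10^-19)(3.20×10^-3)] = 2000 m.

r ≈ 2.00 km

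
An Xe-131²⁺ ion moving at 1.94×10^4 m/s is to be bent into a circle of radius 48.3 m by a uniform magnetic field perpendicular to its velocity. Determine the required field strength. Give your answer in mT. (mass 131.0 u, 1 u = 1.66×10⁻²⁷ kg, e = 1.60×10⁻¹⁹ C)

B ≈ 0.273 mT

qvB = mv²/r gives B = mv/(qr).
B = (2.17×10^-25)(1.94×10^4) / [(2×1.60×10^-19)(48.3)] = 2.73×10^-4 T.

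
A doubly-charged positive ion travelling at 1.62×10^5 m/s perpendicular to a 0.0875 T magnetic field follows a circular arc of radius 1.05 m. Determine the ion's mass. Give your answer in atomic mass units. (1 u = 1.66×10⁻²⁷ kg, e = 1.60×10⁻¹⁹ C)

qvB = mv²/r ⇒ m = qBr/v.
m = (2×1.60×10^-19)(0.0875)(1.05) / (1.62×10^5) = 1.81×10^-25 kg = 109 u.

m ≈ 109 u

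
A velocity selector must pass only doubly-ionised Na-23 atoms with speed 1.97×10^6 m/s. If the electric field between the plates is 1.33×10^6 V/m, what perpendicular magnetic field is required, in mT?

B ≈ 675 mT

qE = qvB ⇒ B = E/v = (1.33×10^6) / (1.97×10^6) = 0.675 T.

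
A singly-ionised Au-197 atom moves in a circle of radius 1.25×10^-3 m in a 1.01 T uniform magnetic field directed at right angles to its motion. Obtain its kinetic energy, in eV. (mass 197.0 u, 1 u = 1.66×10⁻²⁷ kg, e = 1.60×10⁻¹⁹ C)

K ≈ 0.390 eV

v = qBr/m = (1×1.60×10^-19)(1.01)(1.25×10^-3) / (3.27×10^-25) = 618 m/s.
K = ½mv² = 0.5·(3.27×10^-25)·(618)² = 6.24×10^-20 J = 0.390 eV.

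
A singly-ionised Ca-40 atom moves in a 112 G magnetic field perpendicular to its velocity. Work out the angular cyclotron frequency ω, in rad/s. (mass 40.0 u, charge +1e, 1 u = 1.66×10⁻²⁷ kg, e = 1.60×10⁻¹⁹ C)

ω = qB/m = (1×1.60×10^-19)(0.0112) / (6.64×10^-26) = 2.70×10^4 rad/s.

ω ≈ 2.70×10^4 rad/s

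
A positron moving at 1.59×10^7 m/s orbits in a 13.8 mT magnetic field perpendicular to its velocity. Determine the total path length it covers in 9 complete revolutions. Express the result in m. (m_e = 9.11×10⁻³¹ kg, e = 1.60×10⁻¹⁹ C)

L ≈ 0.371 m

r = mv/(qB) = 6.56×10^-3 m, so one revolution covers 2πr = 0.0412 m.
In 9 revolutions: L = 9·2πr = 0.371 m.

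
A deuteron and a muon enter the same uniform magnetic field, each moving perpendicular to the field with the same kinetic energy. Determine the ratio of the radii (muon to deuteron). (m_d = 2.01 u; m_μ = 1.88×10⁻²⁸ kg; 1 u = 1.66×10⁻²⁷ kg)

ratio ≈ 0.237

r = √(2mK)/(qB) ⇒ at equal K, r ∝ √m/q.
r_{muon}/r_{deuteron} = 0.237.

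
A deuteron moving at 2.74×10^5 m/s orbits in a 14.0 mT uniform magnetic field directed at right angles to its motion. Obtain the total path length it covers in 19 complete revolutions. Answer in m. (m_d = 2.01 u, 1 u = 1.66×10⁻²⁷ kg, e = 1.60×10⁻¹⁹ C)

L ≈ 48.7 m

r = mv/(qB) = 0.408 m, so one revolution covers 2πr = 2.56 m.
In 19 revolutions: L = 19·2πr = 48.7 m.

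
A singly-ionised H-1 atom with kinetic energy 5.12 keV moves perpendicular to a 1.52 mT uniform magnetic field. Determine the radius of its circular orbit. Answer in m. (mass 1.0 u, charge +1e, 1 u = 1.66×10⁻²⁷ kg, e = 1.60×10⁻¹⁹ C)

r ≈ 6.78 m

Convert the energy: K = 5.12 keV = 8.19×10^-16 J.
v = √(2K/m) = √(2·8.19×10^-16/1.66×10^-27) = 9.93×10^5 m/s.
r = mv/(qB) = (1.66×10^-27)(9.93×10^5) / [(1×1.60×10^-19)(1.52×10^-3)] = 6.78 m.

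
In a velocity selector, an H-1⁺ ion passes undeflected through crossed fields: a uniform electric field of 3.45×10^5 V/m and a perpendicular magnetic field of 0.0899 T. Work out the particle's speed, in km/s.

For zero net force, qE = qvB, so v = E/B.
v = (3.45×10^5) / (0.0899) = 3.84×10^6 m/s.

v ≈ 3840 km/s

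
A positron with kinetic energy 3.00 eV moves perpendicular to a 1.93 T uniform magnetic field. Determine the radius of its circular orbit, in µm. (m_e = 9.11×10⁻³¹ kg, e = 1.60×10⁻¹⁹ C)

Convert the energy: K = 3.00 eV = 4.80×10^-19 J.
v = √(2K/m) = √(2·4.80×10^-19/9.11×10^-31) = 1.03×10^6 m/s.
r = mv/(qB) = (9.11×10^-31)(1.03×10^6) / [(1×1.60×10^-19)(1.93)] = 3.03×10^-6 m.

r ≈ 3.03 µm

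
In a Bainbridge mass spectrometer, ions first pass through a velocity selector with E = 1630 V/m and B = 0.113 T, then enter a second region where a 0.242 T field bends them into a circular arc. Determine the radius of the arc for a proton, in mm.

r ≈ 0.622 mm

The selector passes v = E/B = 1630/0.113 = 1.44×10^4 m/s.
In the deflection region, r = mv/(qB₂) = (1.67×10^-27)(1.44×10^4) / [(1×1.60×10^-19)(0.242)] = 6.22×10^-4 m.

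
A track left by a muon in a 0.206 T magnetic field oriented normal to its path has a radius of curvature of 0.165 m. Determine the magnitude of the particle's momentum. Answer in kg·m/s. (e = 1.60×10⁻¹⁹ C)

p ≈ 5.44×10^-21 kg·m/s

Since qvB = mv²/r, the momentum p = mv = qBr.
p = (1×1.60×10^-19)(0.206)(0.165) = 5.44×10^-21 kg·m/s.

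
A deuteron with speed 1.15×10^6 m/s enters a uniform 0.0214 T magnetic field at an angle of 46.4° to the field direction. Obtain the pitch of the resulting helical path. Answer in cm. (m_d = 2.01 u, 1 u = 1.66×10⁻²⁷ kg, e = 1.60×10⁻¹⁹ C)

The velocity component along B is v∥ = v cos46.4° = 7.93×10^5 m/s.
The cyclotron period T = 2πm/(qB) = 6.12×10^-6 s is set by m, q, B alone.
Pitch = v∥·T = (7.93×10^5)(6.12×10^-6) = 4.86 m.

pitch ≈ 486 cm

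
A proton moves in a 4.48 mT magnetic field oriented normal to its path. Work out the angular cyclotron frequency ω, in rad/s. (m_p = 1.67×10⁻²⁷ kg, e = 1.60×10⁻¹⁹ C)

ω = qB/m = (1×1.60×10^-19)(4.48×10^-3) / (1.67×10^-27) = 4.29×10^5 rad/s.

ω ≈ 4.29×10^5 rad/s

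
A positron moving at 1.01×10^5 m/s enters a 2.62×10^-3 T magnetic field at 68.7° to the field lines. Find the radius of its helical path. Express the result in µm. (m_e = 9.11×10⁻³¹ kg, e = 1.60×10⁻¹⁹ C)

Only the perpendicular component v⊥ = v sin68.7° = 9.41×10^4 m/s is bent by the field.
r = m v⊥ /(qB) = (9.11×10^-31)(9.41×10^4) / [(1×1.60×10^-19)(2.62×10^-3)] = 2.04×10^-4 m.

r ≈ 204 µm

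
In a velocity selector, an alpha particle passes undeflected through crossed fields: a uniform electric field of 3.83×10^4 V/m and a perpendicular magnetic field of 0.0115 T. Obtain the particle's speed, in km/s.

v ≈ 3330 km/s

For zero net force, qE = qvB, so v = E/B.
v = (3.83×10^4) / (0.0115) = 3.33×10^6 m/s.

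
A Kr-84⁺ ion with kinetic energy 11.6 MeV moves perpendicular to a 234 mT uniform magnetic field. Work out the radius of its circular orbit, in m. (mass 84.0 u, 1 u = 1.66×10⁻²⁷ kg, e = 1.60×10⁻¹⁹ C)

Convert the energy: K = 11.6 MeV = 1.86×10^-12 J.
v = √(2K/m) = √(2·1.86×10^-12/1.39×10^-25) = 5.16×10^6 m/s.
r = mv/(qB) = (1.39×10^-25)(5.16×10^6) / [(1×1.60×10^-19)(0.234)] = 19.2 m.

r ≈ 19.2 m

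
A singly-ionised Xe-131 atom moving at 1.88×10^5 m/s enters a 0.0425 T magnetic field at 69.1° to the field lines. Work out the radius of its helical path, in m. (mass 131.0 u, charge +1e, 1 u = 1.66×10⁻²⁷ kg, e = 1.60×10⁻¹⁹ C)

Only the perpendicular component v⊥ = v sin69.1° = 1.76×10^5 m/s is bent by the field.
r = m v⊥ /(qB) = (2.17×10^-25)(1.76×10^5) / [(1×1.60×10^-19)(0.0425)] = 5.62 m.

r ≈ 5.62 m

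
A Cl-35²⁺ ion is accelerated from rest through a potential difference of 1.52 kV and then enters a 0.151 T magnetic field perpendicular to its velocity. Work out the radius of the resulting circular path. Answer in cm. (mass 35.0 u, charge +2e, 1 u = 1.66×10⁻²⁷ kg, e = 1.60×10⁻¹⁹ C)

The kinetic energy gained is K = qV = (2×1.60×10^-19)(1520) = 4.86×10^-16 J.
v = √(2K/m) = 1.29×10^5 m/s.
r = mv/(qB) = (5.81×10^-26)(1.29×10^5) / [(2×1.60×10^-19)(0.151)] = 0.156 m.

r ≈ 15.6 cm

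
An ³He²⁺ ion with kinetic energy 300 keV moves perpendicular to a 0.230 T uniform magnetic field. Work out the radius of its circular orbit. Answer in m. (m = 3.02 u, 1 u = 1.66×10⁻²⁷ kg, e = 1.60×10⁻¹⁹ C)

Convert the energy: K = 300 keV = 4.80×10^-14 J.
v = √(2K/m) = √(2·4.80×10^-14/5.01×10^-27) = 4.38×10^6 m/s.
r = mv/(qB) = (5.01×10^-27)(4.38×10^6) / [(2×1.60×10^-19)(0.230)] = 0.298 m.

r ≈ 0.298 m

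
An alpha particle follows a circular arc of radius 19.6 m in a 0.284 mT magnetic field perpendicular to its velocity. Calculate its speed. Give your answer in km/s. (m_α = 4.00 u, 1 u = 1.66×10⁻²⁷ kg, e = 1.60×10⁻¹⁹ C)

From qvB = mv²/r, v = qBr/m.
v = (2×1.60×10^-19)(2.84×10^-4)(19.6) / (6.64×10^-27) = 2.68×10^5 m/s.

v ≈ 268 km/s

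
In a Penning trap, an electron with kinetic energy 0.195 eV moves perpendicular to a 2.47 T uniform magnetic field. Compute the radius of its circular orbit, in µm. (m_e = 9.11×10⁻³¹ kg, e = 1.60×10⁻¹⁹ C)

Convert the energy: K = 0.195 eV = 3.12×10^-20 J.
v = √(2K/m) = √(2·3.12×10^-20/9.11×10^-31) = 2.62×10^5 m/s.
r = mv/(qB) = (9.11×10^-31)(2.62×10^5) / [(1×1.60×10^-19)(2.47)] = 6.03×10^-7 m.

r ≈ 0.603 µm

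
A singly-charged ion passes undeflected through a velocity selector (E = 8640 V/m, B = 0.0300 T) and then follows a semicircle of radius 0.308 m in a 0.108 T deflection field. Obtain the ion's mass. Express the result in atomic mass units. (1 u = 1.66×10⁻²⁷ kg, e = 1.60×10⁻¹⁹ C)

m ≈ 11.1 u

v = E/B₁ = 2.88×10^5 m/s.
From r = mv/(qB₂), m = qB₂r/v = (1×1.60×10^-19)(0.108)(0.308) / (2.88×10^5) = 1.85×10^-26 kg.
In atomic mass units: m = 1.85×10^-26 / 1.66×10^-27 = 11.1 u.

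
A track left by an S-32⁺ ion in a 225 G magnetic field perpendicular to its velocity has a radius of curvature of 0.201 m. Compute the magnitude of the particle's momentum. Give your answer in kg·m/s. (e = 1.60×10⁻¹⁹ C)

p ≈ 7.24×10^-22 kg·m/s

Since qvB = mv²/r, the momentum p = mv = qBr.
p = (1×1.60×10^-19)(0.0225)(0.201) = 7.24×10^-22 kg·m/s.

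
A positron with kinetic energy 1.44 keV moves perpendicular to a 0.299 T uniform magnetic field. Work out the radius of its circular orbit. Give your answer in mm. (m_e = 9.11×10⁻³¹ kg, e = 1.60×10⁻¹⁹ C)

Convert the energy: K = 1.44 keV = 2.30×10^-16 J.
v = √(2K/m) = √(2·2.30×10^-16/9.11×10^-31) = 2.25×10^7 m/s.
r = mv/(qB) = (9.11×10^-31)(2.25×10^7) / [(1×1.60×10^-19)(0.299)] = 4.28×10^-4 m.

r ≈ 0.428 mm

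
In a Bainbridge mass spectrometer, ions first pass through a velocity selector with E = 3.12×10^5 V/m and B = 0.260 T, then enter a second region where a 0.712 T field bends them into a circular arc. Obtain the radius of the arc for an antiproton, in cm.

The selector passes v = E/B = 3.12×10^5/0.260 = 1.20×10^6 m/s.
In the deflection region, r = mv/(qB₂) = (1.67×10^-27)(1.20×10^6) / [(1×1.60×10^-19)(0.712)] = 0.0176 m.

r ≈ 1.76 cm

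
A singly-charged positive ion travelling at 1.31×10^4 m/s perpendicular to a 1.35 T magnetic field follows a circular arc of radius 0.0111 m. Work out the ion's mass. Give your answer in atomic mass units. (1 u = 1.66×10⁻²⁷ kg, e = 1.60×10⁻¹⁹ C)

qvB = mv²/r ⇒ m = qBr/v.
m = (1×1.60×10^-19)(1.35)(0.0111) / (1.31×10^4) = 1.83×10^-25 kg = 110 u.

m ≈ 110 u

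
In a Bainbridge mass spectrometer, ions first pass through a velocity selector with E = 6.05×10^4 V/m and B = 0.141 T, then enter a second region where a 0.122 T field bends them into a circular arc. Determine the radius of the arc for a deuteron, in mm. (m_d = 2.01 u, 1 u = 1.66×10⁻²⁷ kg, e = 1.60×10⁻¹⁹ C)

r ≈ 73.3 mm

The selector passes v = E/B = 6.05×10^4/0.141 = 4.29×10^5 m/s.
In the deflection region, r = mv/(qB₂) = (3.34×10^-27)(4.29×10^5) / [(1×1.60×10^-19)(0.122)] = 0.0733 m.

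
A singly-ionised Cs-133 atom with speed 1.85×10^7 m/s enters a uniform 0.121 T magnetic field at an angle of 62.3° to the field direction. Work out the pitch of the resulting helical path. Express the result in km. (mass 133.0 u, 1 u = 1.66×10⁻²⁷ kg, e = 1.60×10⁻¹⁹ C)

pitch ≈ 0.616 km

The velocity component along B is v∥ = v cos62.3° = 8.60×10^6 m/s.
The cyclotron period T = 2πm/(qB) = 7.17×10^-5 s is set by m, q, B alone.
Pitch = v∥·T = (8.60×10^6)(7.17×10^-5) = 616 m.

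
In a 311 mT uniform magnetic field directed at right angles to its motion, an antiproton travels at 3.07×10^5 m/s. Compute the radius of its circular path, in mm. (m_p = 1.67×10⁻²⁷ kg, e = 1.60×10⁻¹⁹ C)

The magnetic force provides the centripetal force: qvB = mv²/r, so r = mv/(qB).
r = (1.67×10^-27 kg)(3.07×10^5 m/s) / [(1×1.60×10^-19 C)(0.311 T)] = 0.0103 m.

r ≈ 10.3 mm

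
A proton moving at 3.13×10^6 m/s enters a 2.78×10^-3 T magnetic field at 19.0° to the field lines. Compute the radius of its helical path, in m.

Only the perpendicular component v⊥ = v sin19.0° = 1.02×10^6 m/s is bent by the field.
r = m v⊥ /(qB) = (1.67×10^-27)(1.02×10^6) / [(1×1.60×10^-19)(2.78×10^-3)] = 3.83 m.

r ≈ 3.83 m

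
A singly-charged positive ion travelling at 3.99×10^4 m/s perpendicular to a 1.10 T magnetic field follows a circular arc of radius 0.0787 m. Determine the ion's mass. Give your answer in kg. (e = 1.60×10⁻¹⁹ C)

m ≈ 3.47×10^-25 kg

qvB = mv²/r ⇒ m = qBr/v.
m = (1×1.60×10^-19)(1.10)(0.0787) / (3.99×10^4) = 3.47×10^-25 kg.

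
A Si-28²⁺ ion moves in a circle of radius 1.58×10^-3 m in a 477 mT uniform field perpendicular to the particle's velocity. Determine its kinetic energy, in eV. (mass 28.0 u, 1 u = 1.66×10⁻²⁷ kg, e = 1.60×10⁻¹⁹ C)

v = qBr/m = (2×1.60×10^-19)(0.477)(1.58×10^-3) / (4.65×10^-26) = 5190 m/s.
K = ½mv² = 0.5·(4.65×10^-26)·(5190)² = 6.26×10^-19 J = 3.91 eV.

K ≈ 3.91 eV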